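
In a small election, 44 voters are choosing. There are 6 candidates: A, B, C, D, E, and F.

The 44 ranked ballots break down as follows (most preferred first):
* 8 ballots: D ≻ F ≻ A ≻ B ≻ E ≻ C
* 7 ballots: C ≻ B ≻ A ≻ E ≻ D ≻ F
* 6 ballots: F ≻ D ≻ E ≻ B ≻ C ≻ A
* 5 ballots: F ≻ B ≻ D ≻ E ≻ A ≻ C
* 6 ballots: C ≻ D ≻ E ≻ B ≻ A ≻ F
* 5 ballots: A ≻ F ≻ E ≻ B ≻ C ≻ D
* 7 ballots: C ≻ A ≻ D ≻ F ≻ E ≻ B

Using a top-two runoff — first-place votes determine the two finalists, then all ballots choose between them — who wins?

Round 1 first-place votes: A 5, B 0, C 20, D 8, E 0, F 11. C and F advance.
Runoff: C is ranked above F on 20 ballots, F above C on 24.

F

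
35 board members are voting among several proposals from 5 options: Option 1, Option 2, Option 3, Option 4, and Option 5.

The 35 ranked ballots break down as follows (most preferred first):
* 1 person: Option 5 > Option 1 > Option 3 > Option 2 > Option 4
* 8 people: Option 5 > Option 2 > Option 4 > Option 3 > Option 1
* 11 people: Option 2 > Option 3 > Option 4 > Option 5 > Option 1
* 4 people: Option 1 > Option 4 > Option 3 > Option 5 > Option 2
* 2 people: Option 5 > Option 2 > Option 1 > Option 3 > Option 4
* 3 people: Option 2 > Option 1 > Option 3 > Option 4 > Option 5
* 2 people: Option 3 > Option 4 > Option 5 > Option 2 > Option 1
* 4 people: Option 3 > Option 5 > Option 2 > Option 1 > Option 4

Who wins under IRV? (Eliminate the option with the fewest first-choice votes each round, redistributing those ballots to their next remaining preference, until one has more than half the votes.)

Option 5

Round 1: Option 1 4, Option 2 14, Option 3 6, Option 4 0, Option 5 11. Option 4 eliminated.
Round 2: Option 1 4, Option 2 14, Option 3 6, Option 5 11. Option 1 eliminated.
Round 3: Option 2 14, Option 3 10, Option 5 11. Option 3 eliminated.
Round 4: Option 2 14, Option 5 21. Option 5 has a majority (≥18).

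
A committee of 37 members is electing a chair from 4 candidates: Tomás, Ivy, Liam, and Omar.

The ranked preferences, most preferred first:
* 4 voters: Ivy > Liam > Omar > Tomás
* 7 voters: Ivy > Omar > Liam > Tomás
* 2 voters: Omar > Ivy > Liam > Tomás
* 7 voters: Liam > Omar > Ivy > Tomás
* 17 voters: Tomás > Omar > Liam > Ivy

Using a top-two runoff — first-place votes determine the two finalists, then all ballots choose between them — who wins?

Ivy

Round 1 first-place votes: Tomás 17, Ivy 11, Liam 7, Omar 2. Tomás and Ivy advance.
Runoff: Tomás is ranked above Ivy on 17 ballots, Ivy above Tomás on 20.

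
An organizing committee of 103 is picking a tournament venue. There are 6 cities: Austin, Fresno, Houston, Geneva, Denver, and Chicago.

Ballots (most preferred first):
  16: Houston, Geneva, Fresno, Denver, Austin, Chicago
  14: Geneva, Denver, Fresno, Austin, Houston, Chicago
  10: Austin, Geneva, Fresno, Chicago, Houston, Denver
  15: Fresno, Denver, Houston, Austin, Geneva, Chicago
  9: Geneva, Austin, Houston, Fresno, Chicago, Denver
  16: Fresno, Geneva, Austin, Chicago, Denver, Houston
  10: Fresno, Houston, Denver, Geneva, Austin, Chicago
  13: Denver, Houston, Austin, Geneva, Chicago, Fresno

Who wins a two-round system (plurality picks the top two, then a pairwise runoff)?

Round 1 first-place votes: Austin 10, Fresno 41, Houston 16, Geneva 23, Denver 13, Chicago 0. Fresno and Geneva advance.
Runoff: Fresno is ranked above Geneva on 41 ballots, Geneva above Fresno on 62.

Geneva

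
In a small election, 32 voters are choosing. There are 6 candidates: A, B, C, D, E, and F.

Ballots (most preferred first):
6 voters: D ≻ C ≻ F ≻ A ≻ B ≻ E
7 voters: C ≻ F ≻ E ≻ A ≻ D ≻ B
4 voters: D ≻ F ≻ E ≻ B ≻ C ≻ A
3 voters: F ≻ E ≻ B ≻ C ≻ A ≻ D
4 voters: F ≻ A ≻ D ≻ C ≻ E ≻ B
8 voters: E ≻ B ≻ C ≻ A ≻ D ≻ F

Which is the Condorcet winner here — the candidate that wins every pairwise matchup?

C vs A: 28–4
C vs B: 17–15
C vs D: 18–14
C vs E: 17–15
C vs F: 21–11
C beats every other candidate.

C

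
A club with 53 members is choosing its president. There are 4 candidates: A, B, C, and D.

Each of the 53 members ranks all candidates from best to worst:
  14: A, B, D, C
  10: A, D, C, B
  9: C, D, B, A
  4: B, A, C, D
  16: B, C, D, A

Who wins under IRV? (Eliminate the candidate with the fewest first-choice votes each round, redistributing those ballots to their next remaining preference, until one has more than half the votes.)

B

Round 1: A 24, B 20, C 9, D 0. D eliminated.
Round 2: A 24, B 20, C 9. C eliminated.
Round 3: A 24, B 29. B has a majority (≥27).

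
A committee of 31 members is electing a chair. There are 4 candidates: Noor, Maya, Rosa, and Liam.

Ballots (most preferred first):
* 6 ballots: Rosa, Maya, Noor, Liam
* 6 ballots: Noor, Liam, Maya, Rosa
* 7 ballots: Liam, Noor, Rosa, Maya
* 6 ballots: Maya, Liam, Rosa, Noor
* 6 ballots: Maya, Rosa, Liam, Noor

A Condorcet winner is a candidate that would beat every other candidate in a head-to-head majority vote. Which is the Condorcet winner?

Maya vs Noor: 18–13
Maya vs Rosa: 18–13
Maya vs Liam: 18–13
Maya beats every other candidate.

Maya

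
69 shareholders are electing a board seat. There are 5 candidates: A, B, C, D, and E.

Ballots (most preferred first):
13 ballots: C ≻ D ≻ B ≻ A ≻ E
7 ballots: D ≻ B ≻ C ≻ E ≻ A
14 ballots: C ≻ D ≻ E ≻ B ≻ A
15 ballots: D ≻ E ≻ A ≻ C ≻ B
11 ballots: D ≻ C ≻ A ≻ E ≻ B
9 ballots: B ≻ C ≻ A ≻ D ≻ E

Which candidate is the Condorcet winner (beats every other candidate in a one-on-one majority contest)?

C vs A: 54–15
C vs B: 53–16
C vs D: 36–33
C vs E: 54–15
C beats every other candidate.

C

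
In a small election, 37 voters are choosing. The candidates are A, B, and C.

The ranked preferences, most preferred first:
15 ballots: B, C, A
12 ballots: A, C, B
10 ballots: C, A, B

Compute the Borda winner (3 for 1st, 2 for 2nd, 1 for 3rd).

A: 15×1 + 12×3 + 10×2 = 71
B: 15×3 + 12×1 + 10×1 = 67
C: 15×2 + 12×2 + 10×3 = 84

C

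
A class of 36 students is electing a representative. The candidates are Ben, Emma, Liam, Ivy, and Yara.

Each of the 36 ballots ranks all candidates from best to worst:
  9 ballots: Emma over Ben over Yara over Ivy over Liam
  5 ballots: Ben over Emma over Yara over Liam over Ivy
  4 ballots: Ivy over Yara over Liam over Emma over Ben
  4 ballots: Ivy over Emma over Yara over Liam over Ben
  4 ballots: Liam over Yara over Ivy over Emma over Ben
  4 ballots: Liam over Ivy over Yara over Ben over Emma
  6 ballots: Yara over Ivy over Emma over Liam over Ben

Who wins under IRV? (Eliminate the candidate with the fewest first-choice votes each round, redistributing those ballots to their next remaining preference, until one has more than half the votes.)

Ivy

Round 1: Ben 5, Emma 9, Liam 8, Ivy 8, Yara 6. Ben eliminated.
Round 2: Emma 14, Liam 8, Ivy 8, Yara 6. Yara eliminated.
Round 3: Emma 14, Liam 8, Ivy 14. Liam eliminated.
Round 4: Emma 14, Ivy 22. Ivy has a majority (≥19).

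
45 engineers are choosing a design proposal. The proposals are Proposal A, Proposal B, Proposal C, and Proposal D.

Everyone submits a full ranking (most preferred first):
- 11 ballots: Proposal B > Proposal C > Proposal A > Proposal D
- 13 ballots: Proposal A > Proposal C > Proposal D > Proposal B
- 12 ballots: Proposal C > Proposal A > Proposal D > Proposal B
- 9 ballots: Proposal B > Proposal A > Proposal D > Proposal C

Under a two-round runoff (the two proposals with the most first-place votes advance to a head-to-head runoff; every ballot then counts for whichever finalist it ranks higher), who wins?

Round 1 first-place votes: Proposal A 13, Proposal B 20, Proposal C 12, Proposal D 0. Proposal B and Proposal A advance.
Runoff: Proposal B is ranked above Proposal A on 20 ballots, Proposal A above Proposal B on 25.

Proposal A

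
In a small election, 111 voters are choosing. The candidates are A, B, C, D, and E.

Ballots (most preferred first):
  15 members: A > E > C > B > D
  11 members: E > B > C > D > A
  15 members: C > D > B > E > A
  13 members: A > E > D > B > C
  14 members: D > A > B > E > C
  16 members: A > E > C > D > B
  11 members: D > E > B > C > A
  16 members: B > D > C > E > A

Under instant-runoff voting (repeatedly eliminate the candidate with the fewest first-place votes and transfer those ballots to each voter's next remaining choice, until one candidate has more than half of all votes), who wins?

Round 1: A 44, B 16, C 15, D 25, E 11. E eliminated.
Round 2: A 44, B 27, C 15, D 25. C eliminated.
Round 3: A 44, B 27, D 40. B eliminated.
Round 4: A 44, D 67. D has a majority (≥56).

D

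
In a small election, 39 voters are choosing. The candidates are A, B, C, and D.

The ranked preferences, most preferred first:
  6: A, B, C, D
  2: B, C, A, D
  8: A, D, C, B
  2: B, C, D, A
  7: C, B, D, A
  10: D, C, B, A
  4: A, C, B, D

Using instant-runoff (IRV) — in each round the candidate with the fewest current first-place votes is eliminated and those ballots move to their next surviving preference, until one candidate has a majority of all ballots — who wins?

Round 1: A 18, B 4, C 7, D 10. B eliminated.
Round 2: A 18, C 11, D 10. D eliminated.
Round 3: A 18, C 21. C has a majority (≥20).

C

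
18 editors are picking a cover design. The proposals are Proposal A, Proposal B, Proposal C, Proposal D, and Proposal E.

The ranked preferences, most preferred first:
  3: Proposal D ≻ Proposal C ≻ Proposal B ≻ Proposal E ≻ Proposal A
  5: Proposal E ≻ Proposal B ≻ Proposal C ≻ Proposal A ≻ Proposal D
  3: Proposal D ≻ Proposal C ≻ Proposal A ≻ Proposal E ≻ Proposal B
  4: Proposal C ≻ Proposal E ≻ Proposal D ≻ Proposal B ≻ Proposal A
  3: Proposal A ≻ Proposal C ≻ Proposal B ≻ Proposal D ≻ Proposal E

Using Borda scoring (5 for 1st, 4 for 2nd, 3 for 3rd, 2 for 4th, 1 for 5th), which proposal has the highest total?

Proposal C

Proposal A: 3×1 + 5×2 + 3×3 + 4×1 + 3×5 = 41
Proposal B: 3×3 + 5×4 + 3×1 + 4×2 + 3×3 = 49
Proposal C: 3×4 + 5×3 + 3×4 + 4×5 + 3×4 = 71
Proposal D: 3×5 + 5×1 + 3×5 + 4×3 + 3×2 = 53
Proposal E: 3×2 + 5×5 + 3×2 + 4×4 + 3×1 = 56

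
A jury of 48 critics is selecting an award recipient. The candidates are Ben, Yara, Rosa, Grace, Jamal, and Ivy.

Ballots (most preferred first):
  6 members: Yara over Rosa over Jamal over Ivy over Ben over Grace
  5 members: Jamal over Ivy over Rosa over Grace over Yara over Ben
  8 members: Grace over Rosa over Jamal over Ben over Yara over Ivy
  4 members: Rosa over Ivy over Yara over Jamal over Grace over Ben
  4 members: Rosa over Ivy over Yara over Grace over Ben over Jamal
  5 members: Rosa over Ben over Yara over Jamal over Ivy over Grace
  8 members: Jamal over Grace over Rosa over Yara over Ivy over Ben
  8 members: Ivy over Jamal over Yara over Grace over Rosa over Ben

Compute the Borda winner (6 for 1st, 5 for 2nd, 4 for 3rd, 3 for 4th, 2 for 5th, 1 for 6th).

Ben: 6×2 + 5×1 + 8×3 + 4×1 + 4×2 + 5×5 + 8×1 + 8×1 = 94
Yara: 6×6 + 5×2 + 8×2 + 4×4 + 4×4 + 5×4 + 8×3 + 8×4 = 170
Rosa: 6×5 + 5×4 + 8×5 + 4×6 + 4×6 + 5×6 + 8×4 + 8×2 = 216
Grace: 6×1 + 5×3 + 8×6 + 4×2 + 4×3 + 5×1 + 8×5 + 8×3 = 158
Jamal: 6×4 + 5×6 + 8×4 + 4×3 + 4×1 + 5×3 + 8×6 + 8×5 = 205
Ivy: 6×3 + 5×5 + 8×1 + 4×5 + 4×5 + 5×2 + 8×2 + 8×6 = 165

Rosa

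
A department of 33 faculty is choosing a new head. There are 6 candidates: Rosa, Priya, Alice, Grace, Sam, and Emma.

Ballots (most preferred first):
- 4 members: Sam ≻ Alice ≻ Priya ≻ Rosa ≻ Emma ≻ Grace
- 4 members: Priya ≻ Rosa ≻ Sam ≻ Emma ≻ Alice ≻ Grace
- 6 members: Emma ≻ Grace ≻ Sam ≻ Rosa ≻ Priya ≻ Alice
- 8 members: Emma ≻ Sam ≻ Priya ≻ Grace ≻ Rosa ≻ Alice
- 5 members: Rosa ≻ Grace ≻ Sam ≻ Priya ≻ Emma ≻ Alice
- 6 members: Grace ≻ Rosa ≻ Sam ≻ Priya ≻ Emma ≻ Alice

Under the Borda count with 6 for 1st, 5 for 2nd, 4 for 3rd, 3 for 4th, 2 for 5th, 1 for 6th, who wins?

Rosa: 4×3 + 4×5 + 6×3 + 8×2 + 5×6 + 6×5 = 126
Priya: 4×4 + 4×6 + 6×2 + 8×4 + 5×3 + 6×3 = 117
Alice: 4×5 + 4×2 + 6×1 + 8×1 + 5×1 + 6×1 = 53
Grace: 4×1 + 4×1 + 6×5 + 8×3 + 5×5 + 6×6 = 123
Sam: 4×6 + 4×4 + 6×4 + 8×5 + 5×4 + 6×4 = 148
Emma: 4×2 + 4×3 + 6×6 + 8×6 + 5×2 + 6×2 = 126

Sam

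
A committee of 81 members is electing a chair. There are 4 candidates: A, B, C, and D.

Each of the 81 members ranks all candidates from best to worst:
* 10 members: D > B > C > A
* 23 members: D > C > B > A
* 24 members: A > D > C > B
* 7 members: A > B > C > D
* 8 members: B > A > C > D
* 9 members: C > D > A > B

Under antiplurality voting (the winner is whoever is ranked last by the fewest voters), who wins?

Last-place votes: A 33, B 33, C 0, D 15.

C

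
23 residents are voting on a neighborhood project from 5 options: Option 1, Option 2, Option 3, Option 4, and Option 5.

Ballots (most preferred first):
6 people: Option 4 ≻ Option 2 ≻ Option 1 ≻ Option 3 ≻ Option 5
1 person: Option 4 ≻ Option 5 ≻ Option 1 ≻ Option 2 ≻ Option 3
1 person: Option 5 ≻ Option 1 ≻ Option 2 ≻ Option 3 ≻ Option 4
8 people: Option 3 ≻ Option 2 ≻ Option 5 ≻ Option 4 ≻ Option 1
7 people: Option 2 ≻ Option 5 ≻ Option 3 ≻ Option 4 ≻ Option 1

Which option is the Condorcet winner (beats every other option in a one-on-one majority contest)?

Option 2 vs Option 1: 21–2
Option 2 vs Option 3: 15–8
Option 2 vs Option 4: 16–7
Option 2 vs Option 5: 21–2
Option 2 beats every other option.

Option 2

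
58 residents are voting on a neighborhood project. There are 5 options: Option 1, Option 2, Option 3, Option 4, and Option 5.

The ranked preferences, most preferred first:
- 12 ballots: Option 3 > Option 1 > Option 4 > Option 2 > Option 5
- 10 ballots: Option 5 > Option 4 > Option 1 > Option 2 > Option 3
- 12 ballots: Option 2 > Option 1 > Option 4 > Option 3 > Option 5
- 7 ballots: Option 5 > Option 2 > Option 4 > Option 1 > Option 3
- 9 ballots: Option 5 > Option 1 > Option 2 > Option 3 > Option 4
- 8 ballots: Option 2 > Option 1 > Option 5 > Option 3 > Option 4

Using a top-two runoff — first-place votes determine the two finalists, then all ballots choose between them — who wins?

Round 1 first-place votes: Option 1 0, Option 2 20, Option 3 12, Option 4 0, Option 5 26. Option 5 and Option 2 advance.
Runoff: Option 5 is ranked above Option 2 on 26 ballots, Option 2 above Option 5 on 32.

Option 2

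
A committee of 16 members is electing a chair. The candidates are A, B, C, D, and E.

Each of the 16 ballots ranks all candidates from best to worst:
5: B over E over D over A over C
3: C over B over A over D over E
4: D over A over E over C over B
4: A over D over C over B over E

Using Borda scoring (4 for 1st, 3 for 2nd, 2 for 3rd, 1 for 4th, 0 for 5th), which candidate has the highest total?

A: 5×1 + 3×2 + 4×3 + 4×4 = 39
B: 5×4 + 3×3 + 4×0 + 4×1 = 33
C: 5×0 + 3×4 + 4×1 + 4×2 = 24
D: 5×2 + 3×1 + 4×4 + 4×3 = 41
E: 5×3 + 3×0 + 4×2 + 4×0 = 23

D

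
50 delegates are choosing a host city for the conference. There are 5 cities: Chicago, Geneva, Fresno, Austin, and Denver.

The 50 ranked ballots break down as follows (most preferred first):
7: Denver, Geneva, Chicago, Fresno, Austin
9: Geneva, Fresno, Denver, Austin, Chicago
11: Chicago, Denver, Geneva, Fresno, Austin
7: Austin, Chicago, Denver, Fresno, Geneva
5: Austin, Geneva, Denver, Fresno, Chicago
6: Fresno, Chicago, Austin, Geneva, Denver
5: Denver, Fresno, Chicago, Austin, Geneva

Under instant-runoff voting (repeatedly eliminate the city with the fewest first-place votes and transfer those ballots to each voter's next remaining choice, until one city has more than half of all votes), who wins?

Round 1: Chicago 11, Geneva 9, Fresno 6, Austin 12, Denver 12. Fresno eliminated.
Round 2: Chicago 17, Geneva 9, Austin 12, Denver 12. Geneva eliminated.
Round 3: Chicago 17, Austin 12, Denver 21. Austin eliminated.
Round 4: Chicago 24, Denver 26. Denver has a majority (≥26).

Denver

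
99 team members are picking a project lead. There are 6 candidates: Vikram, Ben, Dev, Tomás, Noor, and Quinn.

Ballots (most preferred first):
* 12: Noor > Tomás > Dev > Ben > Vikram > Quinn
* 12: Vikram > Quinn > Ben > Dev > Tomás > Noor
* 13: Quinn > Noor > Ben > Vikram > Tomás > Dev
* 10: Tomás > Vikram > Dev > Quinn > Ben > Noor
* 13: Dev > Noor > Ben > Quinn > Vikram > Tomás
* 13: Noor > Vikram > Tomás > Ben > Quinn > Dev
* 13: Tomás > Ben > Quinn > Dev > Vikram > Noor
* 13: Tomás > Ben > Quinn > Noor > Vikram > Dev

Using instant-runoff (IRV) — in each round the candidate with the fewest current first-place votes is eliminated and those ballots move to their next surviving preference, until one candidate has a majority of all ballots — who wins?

Noor

Round 1: Vikram 12, Ben 0, Dev 13, Tomás 36, Noor 25, Quinn 13. Ben eliminated.
Round 2: Vikram 12, Dev 13, Tomás 36, Noor 25, Quinn 13. Vikram eliminated.
Round 3: Dev 13, Tomás 36, Noor 25, Quinn 25. Dev eliminated.
Round 4: Tomás 36, Noor 38, Quinn 25. Quinn eliminated.
Round 5: Tomás 48, Noor 51. Noor has a majority (≥50).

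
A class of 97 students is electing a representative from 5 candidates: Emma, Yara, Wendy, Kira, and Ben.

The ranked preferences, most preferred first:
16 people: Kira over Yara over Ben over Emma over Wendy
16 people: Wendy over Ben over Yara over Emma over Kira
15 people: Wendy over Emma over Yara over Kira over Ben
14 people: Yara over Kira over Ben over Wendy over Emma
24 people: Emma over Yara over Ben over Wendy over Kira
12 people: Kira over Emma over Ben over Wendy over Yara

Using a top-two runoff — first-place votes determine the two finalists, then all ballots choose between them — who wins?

Round 1 first-place votes: Emma 24, Yara 14, Wendy 31, Kira 28, Ben 0. Wendy and Kira advance.
Runoff: Wendy is ranked above Kira on 55 ballots, Kira above Wendy on 42.

Wendy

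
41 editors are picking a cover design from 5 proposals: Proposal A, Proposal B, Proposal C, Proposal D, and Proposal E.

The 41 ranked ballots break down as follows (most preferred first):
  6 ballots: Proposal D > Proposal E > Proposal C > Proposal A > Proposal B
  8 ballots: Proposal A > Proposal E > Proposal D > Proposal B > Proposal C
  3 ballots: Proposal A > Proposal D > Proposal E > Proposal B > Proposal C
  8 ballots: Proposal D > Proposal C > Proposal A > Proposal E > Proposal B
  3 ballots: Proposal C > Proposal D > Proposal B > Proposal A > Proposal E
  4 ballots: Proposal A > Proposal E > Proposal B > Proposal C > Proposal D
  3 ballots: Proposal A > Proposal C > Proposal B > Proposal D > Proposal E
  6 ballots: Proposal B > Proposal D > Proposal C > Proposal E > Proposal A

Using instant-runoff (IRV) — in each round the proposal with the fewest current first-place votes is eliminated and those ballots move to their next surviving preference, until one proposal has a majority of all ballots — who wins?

Proposal D

Round 1: Proposal A 18, Proposal B 6, Proposal C 3, Proposal D 14, Proposal E 0. Proposal E eliminated.
Round 2: Proposal A 18, Proposal B 6, Proposal C 3, Proposal D 14. Proposal C eliminated.
Round 3: Proposal A 18, Proposal B 6, Proposal D 17. Proposal B eliminated.
Round 4: Proposal A 18, Proposal D 23. Proposal D has a majority (≥21).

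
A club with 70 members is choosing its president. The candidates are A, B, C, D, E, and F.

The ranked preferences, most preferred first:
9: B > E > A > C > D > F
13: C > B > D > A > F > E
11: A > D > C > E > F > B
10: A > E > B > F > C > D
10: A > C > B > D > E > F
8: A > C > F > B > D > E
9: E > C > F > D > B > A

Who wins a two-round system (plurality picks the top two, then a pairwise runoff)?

Round 1 first-place votes: A 39, B 9, C 13, D 0, E 9, F 0. A and C advance.
Runoff: A is ranked above C on 48 ballots, C above A on 22.

A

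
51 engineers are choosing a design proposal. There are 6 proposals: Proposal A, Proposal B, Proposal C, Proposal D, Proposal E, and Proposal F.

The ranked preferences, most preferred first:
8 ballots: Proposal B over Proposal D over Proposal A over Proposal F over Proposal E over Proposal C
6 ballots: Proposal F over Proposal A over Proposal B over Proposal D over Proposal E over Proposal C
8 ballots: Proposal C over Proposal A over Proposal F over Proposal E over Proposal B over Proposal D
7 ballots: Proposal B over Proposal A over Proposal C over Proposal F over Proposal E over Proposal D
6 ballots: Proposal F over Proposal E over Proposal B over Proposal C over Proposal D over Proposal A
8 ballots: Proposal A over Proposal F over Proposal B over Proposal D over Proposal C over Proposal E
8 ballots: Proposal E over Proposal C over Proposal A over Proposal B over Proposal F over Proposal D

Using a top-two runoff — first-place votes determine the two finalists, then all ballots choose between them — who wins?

Round 1 first-place votes: Proposal A 8, Proposal B 15, Proposal C 8, Proposal D 0, Proposal E 8, Proposal F 12. Proposal B and Proposal F advance.
Runoff: Proposal B is ranked above Proposal F on 23 ballots, Proposal F above Proposal B on 28.

Proposal F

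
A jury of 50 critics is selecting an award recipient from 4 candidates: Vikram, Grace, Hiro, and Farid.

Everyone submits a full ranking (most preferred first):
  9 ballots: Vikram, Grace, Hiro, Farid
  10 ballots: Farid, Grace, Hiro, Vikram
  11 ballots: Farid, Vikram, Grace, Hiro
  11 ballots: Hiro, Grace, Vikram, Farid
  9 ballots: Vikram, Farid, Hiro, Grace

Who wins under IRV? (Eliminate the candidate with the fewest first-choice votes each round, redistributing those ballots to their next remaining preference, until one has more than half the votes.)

Vikram

Round 1: Vikram 18, Grace 0, Hiro 11, Farid 21. Grace eliminated.
Round 2: Vikram 18, Hiro 11, Farid 21. Hiro eliminated.
Round 3: Vikram 29, Farid 21. Vikram has a majority (≥26).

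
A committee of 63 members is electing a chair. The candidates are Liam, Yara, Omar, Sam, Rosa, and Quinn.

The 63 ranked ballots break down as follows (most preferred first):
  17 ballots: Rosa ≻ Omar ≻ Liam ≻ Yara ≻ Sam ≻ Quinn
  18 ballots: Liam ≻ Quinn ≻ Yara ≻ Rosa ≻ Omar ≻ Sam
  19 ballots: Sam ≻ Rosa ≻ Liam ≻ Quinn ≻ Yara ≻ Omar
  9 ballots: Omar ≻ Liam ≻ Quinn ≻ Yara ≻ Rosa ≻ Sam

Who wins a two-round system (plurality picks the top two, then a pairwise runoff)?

Liam

Round 1 first-place votes: Liam 18, Yara 0, Omar 9, Sam 19, Rosa 17, Quinn 0. Sam and Liam advance.
Runoff: Sam is ranked above Liam on 19 ballots, Liam above Sam on 44.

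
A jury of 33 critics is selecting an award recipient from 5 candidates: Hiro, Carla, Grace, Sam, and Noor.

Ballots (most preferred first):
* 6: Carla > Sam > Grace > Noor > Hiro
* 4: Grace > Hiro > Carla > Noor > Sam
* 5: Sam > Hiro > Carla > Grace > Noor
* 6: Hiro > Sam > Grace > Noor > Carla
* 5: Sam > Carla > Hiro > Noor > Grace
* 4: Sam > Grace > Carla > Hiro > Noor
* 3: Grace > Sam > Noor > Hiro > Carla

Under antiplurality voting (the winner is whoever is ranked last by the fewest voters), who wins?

Last-place votes: Hiro 6, Carla 9, Grace 5, Sam 4, Noor 9.

Sam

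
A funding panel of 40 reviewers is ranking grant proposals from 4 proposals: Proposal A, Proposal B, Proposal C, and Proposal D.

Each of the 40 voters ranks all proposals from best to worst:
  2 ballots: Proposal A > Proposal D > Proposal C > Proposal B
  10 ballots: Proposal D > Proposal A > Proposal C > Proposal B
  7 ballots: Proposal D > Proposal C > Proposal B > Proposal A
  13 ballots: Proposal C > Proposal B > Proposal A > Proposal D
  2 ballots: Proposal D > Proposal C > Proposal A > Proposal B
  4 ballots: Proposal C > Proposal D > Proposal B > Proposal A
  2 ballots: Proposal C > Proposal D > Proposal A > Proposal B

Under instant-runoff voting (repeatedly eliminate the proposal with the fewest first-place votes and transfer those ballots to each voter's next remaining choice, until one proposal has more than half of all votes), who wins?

Proposal D

Round 1: Proposal A 2, Proposal B 0, Proposal C 19, Proposal D 19. Proposal B eliminated.
Round 2: Proposal A 2, Proposal C 19, Proposal D 19. Proposal A eliminated.
Round 3: Proposal C 19, Proposal D 21. Proposal D has a majority (≥21).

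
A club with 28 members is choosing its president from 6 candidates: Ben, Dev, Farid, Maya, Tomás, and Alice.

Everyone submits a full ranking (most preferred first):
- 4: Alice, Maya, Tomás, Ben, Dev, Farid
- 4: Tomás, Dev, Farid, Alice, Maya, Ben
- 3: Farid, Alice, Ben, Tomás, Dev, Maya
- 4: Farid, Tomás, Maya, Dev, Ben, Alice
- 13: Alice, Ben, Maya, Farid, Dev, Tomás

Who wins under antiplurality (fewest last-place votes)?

Dev

Last-place votes: Ben 4, Dev 0, Farid 4, Maya 3, Tomás 13, Alice 4.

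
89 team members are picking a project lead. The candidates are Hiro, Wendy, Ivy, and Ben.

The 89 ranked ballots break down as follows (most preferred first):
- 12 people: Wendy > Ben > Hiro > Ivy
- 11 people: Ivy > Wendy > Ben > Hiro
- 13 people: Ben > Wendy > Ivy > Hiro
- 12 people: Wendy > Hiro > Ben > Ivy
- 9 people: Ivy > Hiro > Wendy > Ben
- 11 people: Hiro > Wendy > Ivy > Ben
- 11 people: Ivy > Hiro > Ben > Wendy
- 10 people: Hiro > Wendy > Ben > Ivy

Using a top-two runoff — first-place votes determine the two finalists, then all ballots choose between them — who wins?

Round 1 first-place votes: Hiro 21, Wendy 24, Ivy 31, Ben 13. Ivy and Wendy advance.
Runoff: Ivy is ranked above Wendy on 31 ballots, Wendy above Ivy on 58.

Wendy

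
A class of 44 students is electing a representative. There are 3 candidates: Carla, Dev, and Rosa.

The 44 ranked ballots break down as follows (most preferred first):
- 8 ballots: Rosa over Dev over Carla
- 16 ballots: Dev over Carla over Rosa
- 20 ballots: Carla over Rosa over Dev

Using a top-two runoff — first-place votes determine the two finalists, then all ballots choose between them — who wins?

Round 1 first-place votes: Carla 20, Dev 16, Rosa 8. Carla and Dev advance.
Runoff: Carla is ranked above Dev on 20 ballots, Dev above Carla on 24.

Dev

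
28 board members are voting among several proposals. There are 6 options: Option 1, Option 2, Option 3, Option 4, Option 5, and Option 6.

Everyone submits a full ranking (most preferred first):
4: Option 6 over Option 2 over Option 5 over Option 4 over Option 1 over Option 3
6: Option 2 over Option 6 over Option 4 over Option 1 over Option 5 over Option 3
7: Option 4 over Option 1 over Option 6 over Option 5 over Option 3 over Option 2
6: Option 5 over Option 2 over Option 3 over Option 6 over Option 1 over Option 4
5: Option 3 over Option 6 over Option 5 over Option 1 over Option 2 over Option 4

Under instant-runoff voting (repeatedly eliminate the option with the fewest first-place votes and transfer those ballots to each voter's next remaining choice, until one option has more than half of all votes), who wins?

Round 1: Option 1 0, Option 2 6, Option 3 5, Option 4 7, Option 5 6, Option 6 4. Option 1 eliminated.
Round 2: Option 2 6, Option 3 5, Option 4 7, Option 5 6, Option 6 4. Option 6 eliminated.
Round 3: Option 2 10, Option 3 5, Option 4 7, Option 5 6. Option 3 eliminated.
Round 4: Option 2 10, Option 4 7, Option 5 11. Option 4 eliminated.
Round 5: Option 2 10, Option 5 18. Option 5 has a majority (≥15).

Option 5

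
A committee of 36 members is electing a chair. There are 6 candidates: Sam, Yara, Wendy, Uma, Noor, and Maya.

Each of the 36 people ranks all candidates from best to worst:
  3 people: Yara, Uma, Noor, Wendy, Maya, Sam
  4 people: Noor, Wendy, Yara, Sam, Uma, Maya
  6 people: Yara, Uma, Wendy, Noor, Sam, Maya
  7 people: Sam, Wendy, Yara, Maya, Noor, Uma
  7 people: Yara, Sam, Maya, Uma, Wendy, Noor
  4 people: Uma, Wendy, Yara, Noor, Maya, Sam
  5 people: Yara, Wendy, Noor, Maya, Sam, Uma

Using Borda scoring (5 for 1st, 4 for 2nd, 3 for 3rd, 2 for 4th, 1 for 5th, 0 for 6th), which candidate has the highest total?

Yara

Sam: 3×0 + 4×2 + 6×1 + 7×5 + 7×4 + 4×0 + 5×1 = 82
Yara: 3×5 + 4×3 + 6×5 + 7×3 + 7×5 + 4×3 + 5×5 = 150
Wendy: 3×2 + 4×4 + 6×3 + 7×4 + 7×1 + 4×4 + 5×4 = 111
Uma: 3×4 + 4×1 + 6×4 + 7×0 + 7×2 + 4×5 + 5×0 = 74
Noor: 3×3 + 4×5 + 6×2 + 7×1 + 7×0 + 4×2 + 5×3 = 71
Maya: 3×1 + 4×0 + 6×0 + 7×2 + 7×3 + 4×1 + 5×2 = 52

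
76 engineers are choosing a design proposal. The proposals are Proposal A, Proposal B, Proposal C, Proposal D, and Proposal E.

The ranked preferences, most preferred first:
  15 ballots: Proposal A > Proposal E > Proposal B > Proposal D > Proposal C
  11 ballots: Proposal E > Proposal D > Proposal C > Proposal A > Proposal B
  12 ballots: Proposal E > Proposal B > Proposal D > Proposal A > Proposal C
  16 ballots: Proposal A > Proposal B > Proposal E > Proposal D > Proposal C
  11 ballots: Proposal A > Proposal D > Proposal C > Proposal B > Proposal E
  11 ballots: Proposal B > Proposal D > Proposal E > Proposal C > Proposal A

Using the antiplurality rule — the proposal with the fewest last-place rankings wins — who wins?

Last-place votes: Proposal A 11, Proposal B 11, Proposal C 43, Proposal D 0, Proposal E 11.

Proposal D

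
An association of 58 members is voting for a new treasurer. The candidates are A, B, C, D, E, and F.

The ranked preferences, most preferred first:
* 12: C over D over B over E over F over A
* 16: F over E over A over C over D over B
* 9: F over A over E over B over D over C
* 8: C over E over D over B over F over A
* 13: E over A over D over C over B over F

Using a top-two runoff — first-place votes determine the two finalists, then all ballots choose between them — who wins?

Round 1 first-place votes: A 0, B 0, C 20, D 0, E 13, F 25. F and C advance.
Runoff: F is ranked above C on 25 ballots, C above F on 33.

C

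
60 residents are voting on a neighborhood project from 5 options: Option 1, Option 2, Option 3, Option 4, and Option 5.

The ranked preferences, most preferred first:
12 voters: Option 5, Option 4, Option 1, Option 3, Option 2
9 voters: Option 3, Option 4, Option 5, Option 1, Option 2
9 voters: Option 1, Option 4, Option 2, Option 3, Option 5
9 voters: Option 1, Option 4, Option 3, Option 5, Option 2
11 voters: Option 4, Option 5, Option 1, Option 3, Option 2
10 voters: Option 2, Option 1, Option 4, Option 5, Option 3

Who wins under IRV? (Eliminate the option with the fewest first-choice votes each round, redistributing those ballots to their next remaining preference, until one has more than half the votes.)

Round 1: Option 1 18, Option 2 10, Option 3 9, Option 4 11, Option 5 12. Option 3 eliminated.
Round 2: Option 1 18, Option 2 10, Option 4 20, Option 5 12. Option 2 eliminated.
Round 3: Option 1 28, Option 4 20, Option 5 12. Option 5 eliminated.
Round 4: Option 1 28, Option 4 32. Option 4 has a majority (≥31).

Option 4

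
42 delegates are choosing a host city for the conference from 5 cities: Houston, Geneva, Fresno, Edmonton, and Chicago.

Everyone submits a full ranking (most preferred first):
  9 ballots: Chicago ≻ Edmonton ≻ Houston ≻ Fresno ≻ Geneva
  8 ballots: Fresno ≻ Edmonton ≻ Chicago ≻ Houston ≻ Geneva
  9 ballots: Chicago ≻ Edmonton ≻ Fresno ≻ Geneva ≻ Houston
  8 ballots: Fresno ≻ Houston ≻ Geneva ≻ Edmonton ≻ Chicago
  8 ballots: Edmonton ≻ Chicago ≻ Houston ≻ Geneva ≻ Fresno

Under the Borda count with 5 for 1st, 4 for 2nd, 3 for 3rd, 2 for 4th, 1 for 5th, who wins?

Houston: 9×3 + 8×2 + 9×1 + 8×4 + 8×3 = 108
Geneva: 9×1 + 8×1 + 9×2 + 8×3 + 8×2 = 75
Fresno: 9×2 + 8×5 + 9×3 + 8×5 + 8×1 = 133
Edmonton: 9×4 + 8×4 + 9×4 + 8×2 + 8×5 = 160
Chicago: 9×5 + 8×3 + 9×5 + 8×1 + 8×4 = 154

Edmonton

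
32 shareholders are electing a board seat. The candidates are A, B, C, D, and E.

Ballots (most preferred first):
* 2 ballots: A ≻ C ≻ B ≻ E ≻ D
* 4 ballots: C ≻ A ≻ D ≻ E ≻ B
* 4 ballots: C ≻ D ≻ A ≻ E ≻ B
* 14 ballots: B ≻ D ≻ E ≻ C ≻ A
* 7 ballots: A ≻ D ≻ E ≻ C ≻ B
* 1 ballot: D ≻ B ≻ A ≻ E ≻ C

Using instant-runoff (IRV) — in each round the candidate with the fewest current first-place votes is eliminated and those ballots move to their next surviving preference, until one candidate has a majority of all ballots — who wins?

A

Round 1: A 9, B 14, C 8, D 1, E 0. E eliminated.
Round 2: A 9, B 14, C 8, D 1. D eliminated.
Round 3: A 9, B 15, C 8. C eliminated.
Round 4: A 17, B 15. A has a majority (≥17).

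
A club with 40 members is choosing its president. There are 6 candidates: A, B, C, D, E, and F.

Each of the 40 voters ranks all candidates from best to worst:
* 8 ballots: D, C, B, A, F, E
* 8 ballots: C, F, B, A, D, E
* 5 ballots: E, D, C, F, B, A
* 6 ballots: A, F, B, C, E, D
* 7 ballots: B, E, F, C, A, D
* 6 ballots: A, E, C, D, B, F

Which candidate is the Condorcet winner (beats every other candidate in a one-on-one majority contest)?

C vs A: 28–12
C vs B: 27–13
C vs D: 27–13
C vs E: 22–18
C vs F: 27–13
C beats every other candidate.

C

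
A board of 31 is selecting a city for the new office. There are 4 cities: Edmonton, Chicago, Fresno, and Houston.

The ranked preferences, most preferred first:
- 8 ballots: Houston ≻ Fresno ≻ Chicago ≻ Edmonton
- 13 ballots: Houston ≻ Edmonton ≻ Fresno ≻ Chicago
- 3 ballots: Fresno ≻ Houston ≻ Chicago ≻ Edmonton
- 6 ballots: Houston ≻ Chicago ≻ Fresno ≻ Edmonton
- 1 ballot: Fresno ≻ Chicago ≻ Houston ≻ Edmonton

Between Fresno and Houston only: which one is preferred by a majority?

Fresno is ranked above Houston on 4 ballots; Houston above Fresno on 27.

Houston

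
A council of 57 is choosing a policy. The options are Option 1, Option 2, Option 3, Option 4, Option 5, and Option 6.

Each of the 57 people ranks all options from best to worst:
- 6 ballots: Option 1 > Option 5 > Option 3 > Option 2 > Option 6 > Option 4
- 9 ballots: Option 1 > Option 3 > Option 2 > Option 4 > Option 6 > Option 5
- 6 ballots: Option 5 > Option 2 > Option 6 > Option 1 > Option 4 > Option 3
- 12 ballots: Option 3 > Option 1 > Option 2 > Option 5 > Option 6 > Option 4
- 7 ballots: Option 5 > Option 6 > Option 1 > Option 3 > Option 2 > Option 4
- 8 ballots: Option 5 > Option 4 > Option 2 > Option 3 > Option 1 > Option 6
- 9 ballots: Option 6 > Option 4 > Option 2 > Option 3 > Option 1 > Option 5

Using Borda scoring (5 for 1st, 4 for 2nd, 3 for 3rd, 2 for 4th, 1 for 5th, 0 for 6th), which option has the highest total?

Option 1: 6×5 + 9×5 + 6×2 + 12×4 + 7×3 + 8×1 + 9×1 = 173
Option 2: 6×2 + 9×3 + 6×4 + 12×3 + 7×1 + 8×3 + 9×3 = 157
Option 3: 6×3 + 9×4 + 6×0 + 12×5 + 7×2 + 8×2 + 9×2 = 162
Option 4: 6×0 + 9×2 + 6×1 + 12×0 + 7×0 + 8×4 + 9×4 = 92
Option 5: 6×4 + 9×0 + 6×5 + 12×2 + 7×5 + 8×5 + 9×0 = 153
Option 6: 6×1 + 9×1 + 6×3 + 12×1 + 7×4 + 8×0 + 9×5 = 118

Option 1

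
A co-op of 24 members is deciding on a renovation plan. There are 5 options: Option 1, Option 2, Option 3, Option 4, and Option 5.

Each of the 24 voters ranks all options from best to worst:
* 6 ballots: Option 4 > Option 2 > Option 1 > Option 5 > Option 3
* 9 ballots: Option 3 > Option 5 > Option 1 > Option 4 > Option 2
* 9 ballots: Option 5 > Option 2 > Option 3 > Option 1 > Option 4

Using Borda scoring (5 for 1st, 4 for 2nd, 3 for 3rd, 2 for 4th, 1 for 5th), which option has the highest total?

Option 1: 6×3 + 9×3 + 9×2 = 63
Option 2: 6×4 + 9×1 + 9×4 = 69
Option 3: 6×1 + 9×5 + 9×3 = 78
Option 4: 6×5 + 9×2 + 9×1 = 57
Option 5: 6×2 + 9×4 + 9×5 = 93

Option 5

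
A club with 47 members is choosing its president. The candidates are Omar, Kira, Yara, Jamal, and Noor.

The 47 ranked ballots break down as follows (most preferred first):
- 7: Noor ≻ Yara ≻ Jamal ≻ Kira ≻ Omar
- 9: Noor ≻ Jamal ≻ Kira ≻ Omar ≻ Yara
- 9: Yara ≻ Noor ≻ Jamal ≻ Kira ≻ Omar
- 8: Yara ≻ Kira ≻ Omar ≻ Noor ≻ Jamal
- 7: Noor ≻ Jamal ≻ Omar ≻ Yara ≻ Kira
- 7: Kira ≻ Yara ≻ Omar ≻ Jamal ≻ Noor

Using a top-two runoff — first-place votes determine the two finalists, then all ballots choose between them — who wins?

Round 1 first-place votes: Omar 0, Kira 7, Yara 17, Jamal 0, Noor 23. Noor and Yara advance.
Runoff: Noor is ranked above Yara on 23 ballots, Yara above Noor on 24.

Yara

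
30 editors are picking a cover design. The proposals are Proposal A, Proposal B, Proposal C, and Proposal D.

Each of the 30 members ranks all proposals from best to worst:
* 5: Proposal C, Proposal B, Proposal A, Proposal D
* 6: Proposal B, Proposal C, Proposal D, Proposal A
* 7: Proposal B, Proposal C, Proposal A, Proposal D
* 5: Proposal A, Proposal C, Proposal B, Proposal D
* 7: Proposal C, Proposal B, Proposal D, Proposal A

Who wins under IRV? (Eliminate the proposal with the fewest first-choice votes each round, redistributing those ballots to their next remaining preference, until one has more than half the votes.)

Round 1: Proposal A 5, Proposal B 13, Proposal C 12, Proposal D 0. Proposal D eliminated.
Round 2: Proposal A 5, Proposal B 13, Proposal C 12. Proposal A eliminated.
Round 3: Proposal B 13, Proposal C 17. Proposal C has a majority (≥16).

Proposal C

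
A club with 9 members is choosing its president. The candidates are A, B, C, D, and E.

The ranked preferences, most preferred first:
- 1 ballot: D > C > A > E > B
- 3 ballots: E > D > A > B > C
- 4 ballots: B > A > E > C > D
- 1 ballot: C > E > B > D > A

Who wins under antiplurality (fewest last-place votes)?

Last-place votes: A 1, B 1, C 3, D 4, E 0.

E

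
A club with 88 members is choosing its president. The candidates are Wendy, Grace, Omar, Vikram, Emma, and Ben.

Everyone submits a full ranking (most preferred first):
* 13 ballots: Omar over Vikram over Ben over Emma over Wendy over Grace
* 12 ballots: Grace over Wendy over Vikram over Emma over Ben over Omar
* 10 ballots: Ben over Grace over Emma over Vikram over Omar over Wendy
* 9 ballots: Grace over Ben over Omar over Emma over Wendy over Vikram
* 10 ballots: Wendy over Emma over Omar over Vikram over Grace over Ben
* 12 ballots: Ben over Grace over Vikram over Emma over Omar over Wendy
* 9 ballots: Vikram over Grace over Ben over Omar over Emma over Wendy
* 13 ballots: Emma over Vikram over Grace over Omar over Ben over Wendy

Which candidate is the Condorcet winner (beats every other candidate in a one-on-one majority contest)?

Vikram vs Wendy: 57–31
Vikram vs Grace: 45–43
Vikram vs Omar: 56–32
Vikram vs Emma: 46–42
Vikram vs Ben: 57–31
Vikram beats every other candidate.

Vikram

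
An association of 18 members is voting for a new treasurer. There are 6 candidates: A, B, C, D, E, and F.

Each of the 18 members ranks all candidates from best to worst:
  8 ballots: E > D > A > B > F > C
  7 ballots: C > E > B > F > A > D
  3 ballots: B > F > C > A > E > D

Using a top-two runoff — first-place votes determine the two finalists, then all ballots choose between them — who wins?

Round 1 first-place votes: A 0, B 3, C 7, D 0, E 8, F 0. E and C advance.
Runoff: E is ranked above C on 8 ballots, C above E on 10.

C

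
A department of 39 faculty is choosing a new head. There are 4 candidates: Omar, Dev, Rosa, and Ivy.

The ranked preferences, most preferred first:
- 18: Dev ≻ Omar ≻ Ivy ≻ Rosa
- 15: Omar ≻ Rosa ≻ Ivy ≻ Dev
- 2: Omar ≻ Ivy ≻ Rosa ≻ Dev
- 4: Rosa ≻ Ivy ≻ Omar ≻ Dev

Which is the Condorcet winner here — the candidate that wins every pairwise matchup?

Omar

Omar vs Dev: 21–18
Omar vs Rosa: 35–4
Omar vs Ivy: 35–4
Omar beats every other candidate.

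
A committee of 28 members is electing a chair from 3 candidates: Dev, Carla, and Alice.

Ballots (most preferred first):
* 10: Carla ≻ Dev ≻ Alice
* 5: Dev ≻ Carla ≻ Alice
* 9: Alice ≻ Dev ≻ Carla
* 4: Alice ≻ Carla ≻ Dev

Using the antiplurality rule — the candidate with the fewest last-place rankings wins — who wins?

Last-place votes: Dev 4, Carla 9, Alice 15.

Dev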